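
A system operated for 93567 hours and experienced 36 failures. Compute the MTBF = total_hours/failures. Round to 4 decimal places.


total_hours = 93567
failures = 36
MTBF = 93567 / 36
MTBF = 2599.0833

2599.0833


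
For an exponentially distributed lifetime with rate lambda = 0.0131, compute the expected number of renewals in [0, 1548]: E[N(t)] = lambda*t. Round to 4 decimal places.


lambda = 0.0131
t = 1548
E[N(t)] = lambda * t
E[N(t)] = 0.0131 * 1548
E[N(t)] = 20.2788

20.2788


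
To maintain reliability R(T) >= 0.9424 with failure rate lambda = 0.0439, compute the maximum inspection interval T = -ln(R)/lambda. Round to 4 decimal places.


R_target = 0.9424
lambda = 0.0439
-ln(0.9424) = 0.0593
T = 0.0593 / 0.0439
T = 1.3514

1.3514


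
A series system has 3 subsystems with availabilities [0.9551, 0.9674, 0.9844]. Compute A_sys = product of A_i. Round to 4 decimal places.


Subsystems: [0.9551, 0.9674, 0.9844]
After subsystem 1 (A=0.9551): product = 0.9551
After subsystem 2 (A=0.9674): product = 0.924
After subsystem 3 (A=0.9844): product = 0.9095
A_sys = 0.9095

0.9095


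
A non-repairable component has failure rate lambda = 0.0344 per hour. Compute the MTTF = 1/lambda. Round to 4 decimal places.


lambda = 0.0344
MTTF = 1 / 0.0344
MTTF = 29.0698

29.0698


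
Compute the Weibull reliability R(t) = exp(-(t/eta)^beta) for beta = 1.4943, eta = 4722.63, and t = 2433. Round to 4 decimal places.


beta = 1.4943, eta = 4722.63, t = 2433
t/eta = 2433 / 4722.63 = 0.5152
(t/eta)^beta = 0.5152^1.4943 = 0.3712
R(t) = exp(-0.3712)
R(t) = 0.6899

0.6899


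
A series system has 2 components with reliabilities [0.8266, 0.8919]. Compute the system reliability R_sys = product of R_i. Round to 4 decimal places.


Components: [0.8266, 0.8919]
After component 1 (R=0.8266): product = 0.8266
After component 2 (R=0.8919): product = 0.7372
R_sys = 0.7372

0.7372


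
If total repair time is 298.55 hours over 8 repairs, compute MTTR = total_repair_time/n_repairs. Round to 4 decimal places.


total_repair_time = 298.55
n_repairs = 8
MTTR = 298.55 / 8
MTTR = 37.3188

37.3188


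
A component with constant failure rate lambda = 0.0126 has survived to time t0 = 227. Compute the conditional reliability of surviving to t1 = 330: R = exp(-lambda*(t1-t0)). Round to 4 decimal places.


lambda = 0.0126
t0 = 227, t1 = 330
t1 - t0 = 103
lambda * (t1-t0) = 0.0126 * 103 = 1.2978
R = exp(-1.2978)
R = 0.2731

0.2731


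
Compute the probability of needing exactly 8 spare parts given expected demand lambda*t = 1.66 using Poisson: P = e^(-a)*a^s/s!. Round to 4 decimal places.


a = 1.66, s = 8
e^(-a) = e^(-1.66) = 0.1901
a^s = 1.66^8 = 57.6587
s! = 40320
P = 0.1901 * 57.6587 / 40320
P = 0.0003

0.0003


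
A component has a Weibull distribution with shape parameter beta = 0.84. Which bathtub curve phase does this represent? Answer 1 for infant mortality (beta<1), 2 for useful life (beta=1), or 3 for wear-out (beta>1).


beta = 0.84
Compare beta to 1:
beta < 1 => infant mortality (phase 1)
beta = 1 => useful life (phase 2)
beta > 1 => wear-out (phase 3)
Since beta = 0.84, this is infant mortality (decreasing failure rate)
Phase = 1

1


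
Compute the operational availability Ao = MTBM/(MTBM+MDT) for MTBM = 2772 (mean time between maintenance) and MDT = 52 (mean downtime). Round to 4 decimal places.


MTBM = 2772
MDT = 52
MTBM + MDT = 2824
Ao = 2772 / 2824
Ao = 0.9816

0.9816


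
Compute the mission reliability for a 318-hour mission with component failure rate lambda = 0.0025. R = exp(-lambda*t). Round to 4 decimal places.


lambda = 0.0025
mission_time = 318
lambda * t = 0.0025 * 318 = 0.795
R = exp(-0.795)
R = 0.4516

0.4516


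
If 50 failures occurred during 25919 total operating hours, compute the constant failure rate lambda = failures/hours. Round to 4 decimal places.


failures = 50
total_hours = 25919
lambda = 50 / 25919
lambda = 0.0019

0.0019


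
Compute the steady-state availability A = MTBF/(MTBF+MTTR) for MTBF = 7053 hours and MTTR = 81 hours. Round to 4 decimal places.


MTBF = 7053
MTTR = 81
MTBF + MTTR = 7134
A = 7053 / 7134
A = 0.9886

0.9886


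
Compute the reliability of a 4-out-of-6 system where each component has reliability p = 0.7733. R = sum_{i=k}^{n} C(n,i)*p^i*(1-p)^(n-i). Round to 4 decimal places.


k = 4, n = 6, p = 0.7733
i=4: C(6,4)=15 * 0.7733^4 * 0.2267^2 = 0.2757
i=5: C(6,5)=6 * 0.7733^5 * 0.2267^1 = 0.3761
i=6: C(6,6)=1 * 0.7733^6 * 0.2267^0 = 0.2138
R = sum of terms = 0.8656

0.8656


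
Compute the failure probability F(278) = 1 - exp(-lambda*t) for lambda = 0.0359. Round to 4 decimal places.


lambda = 0.0359, t = 278
lambda * t = 9.9802
exp(-9.9802) = 0.0
F(t) = 1 - 0.0
F(t) = 1.0

1.0


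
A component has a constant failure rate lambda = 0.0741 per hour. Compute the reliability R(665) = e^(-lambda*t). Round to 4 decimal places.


lambda = 0.0741
t = 665
lambda * t = 49.2765
R(t) = e^(-49.2765)
R(t) = 0.0

0.0


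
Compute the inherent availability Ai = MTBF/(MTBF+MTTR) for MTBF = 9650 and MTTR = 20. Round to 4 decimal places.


MTBF = 9650
MTTR = 20
MTBF + MTTR = 9670
Ai = 9650 / 9670
Ai = 0.9979

0.9979


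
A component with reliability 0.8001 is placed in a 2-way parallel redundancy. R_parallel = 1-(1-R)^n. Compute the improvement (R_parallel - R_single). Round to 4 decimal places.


R_single = 0.8001, n = 2
1 - R_single = 0.1999
(1 - R_single)^n = 0.1999^2 = 0.04
R_parallel = 1 - 0.04 = 0.96
Improvement = 0.96 - 0.8001
Improvement = 0.1599

0.1599


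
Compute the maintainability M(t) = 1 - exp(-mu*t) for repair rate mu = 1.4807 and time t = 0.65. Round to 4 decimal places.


mu = 1.4807, t = 0.65
mu * t = 1.4807 * 0.65 = 0.9625
exp(-0.9625) = 0.382
M(t) = 1 - 0.382
M(t) = 0.618

0.618


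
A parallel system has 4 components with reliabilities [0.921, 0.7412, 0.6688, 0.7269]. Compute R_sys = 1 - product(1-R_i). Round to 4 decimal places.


Components: [0.921, 0.7412, 0.6688, 0.7269]
(1 - 0.921) = 0.079, running product = 0.079
(1 - 0.7412) = 0.2588, running product = 0.0204
(1 - 0.6688) = 0.3312, running product = 0.0068
(1 - 0.7269) = 0.2731, running product = 0.0018
Product of (1-R_i) = 0.0018
R_sys = 1 - 0.0018 = 0.9982

0.9982


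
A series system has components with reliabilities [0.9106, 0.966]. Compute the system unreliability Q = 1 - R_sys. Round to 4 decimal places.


Components: [0.9106, 0.966]
After component 1: product = 0.9106
After component 2: product = 0.8796
R_sys = 0.8796
Q = 1 - 0.8796 = 0.1204

0.1204


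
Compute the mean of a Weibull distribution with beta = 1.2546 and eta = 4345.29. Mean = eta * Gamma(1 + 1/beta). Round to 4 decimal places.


beta = 1.2546, eta = 4345.29
1/beta = 0.7971
1 + 1/beta = 1.7971
Gamma(1.7971) = 0.9306
Mean = 4345.29 * 0.9306
Mean = 4043.7637

4043.7637


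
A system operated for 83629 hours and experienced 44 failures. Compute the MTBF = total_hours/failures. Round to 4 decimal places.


total_hours = 83629
failures = 44
MTBF = 83629 / 44
MTBF = 1900.6591

1900.6591


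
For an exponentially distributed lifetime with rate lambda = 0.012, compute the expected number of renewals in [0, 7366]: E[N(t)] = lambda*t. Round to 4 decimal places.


lambda = 0.012
t = 7366
E[N(t)] = lambda * t
E[N(t)] = 0.012 * 7366
E[N(t)] = 88.392

88.392


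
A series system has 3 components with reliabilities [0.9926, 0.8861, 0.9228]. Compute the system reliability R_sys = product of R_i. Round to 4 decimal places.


Components: [0.9926, 0.8861, 0.9228]
After component 1 (R=0.9926): product = 0.9926
After component 2 (R=0.8861): product = 0.8795
After component 3 (R=0.9228): product = 0.8116
R_sys = 0.8116

0.8116


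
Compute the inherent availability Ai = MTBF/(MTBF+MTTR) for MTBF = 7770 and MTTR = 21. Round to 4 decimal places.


MTBF = 7770
MTTR = 21
MTBF + MTTR = 7791
Ai = 7770 / 7791
Ai = 0.9973

0.9973


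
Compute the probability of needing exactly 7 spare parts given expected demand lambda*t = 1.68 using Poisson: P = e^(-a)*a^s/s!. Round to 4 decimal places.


a = 1.68, s = 7
e^(-a) = e^(-1.68) = 0.1864
a^s = 1.68^7 = 37.7716
s! = 5040
P = 0.1864 * 37.7716 / 5040
P = 0.0014

0.0014


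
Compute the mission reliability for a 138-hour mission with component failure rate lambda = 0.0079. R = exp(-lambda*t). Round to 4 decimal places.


lambda = 0.0079
mission_time = 138
lambda * t = 0.0079 * 138 = 1.0902
R = exp(-1.0902)
R = 0.3361

0.3361


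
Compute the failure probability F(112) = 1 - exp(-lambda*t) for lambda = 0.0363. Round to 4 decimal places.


lambda = 0.0363, t = 112
lambda * t = 4.0656
exp(-4.0656) = 0.0172
F(t) = 1 - 0.0172
F(t) = 0.9828

0.9828


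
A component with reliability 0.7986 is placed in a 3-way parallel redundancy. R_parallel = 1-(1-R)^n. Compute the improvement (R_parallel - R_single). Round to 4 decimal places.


R_single = 0.7986, n = 3
1 - R_single = 0.2014
(1 - R_single)^n = 0.2014^3 = 0.0082
R_parallel = 1 - 0.0082 = 0.9918
Improvement = 0.9918 - 0.7986
Improvement = 0.1932

0.1932


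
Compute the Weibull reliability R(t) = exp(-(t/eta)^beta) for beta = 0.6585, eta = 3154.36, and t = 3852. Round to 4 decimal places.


beta = 0.6585, eta = 3154.36, t = 3852
t/eta = 3852 / 3154.36 = 1.2212
(t/eta)^beta = 1.2212^0.6585 = 1.1406
R(t) = exp(-1.1406)
R(t) = 0.3196

0.3196


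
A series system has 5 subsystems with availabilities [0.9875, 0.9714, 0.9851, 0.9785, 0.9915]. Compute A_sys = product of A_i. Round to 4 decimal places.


Subsystems: [0.9875, 0.9714, 0.9851, 0.9785, 0.9915]
After subsystem 1 (A=0.9875): product = 0.9875
After subsystem 2 (A=0.9714): product = 0.9593
After subsystem 3 (A=0.9851): product = 0.945
After subsystem 4 (A=0.9785): product = 0.9246
After subsystem 5 (A=0.9915): product = 0.9168
A_sys = 0.9168

0.9168


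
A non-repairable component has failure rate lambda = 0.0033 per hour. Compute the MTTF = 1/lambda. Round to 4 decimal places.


lambda = 0.0033
MTTF = 1 / 0.0033
MTTF = 303.0303

303.0303


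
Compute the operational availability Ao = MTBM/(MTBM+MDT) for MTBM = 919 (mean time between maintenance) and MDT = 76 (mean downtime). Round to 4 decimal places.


MTBM = 919
MDT = 76
MTBM + MDT = 995
Ao = 919 / 995
Ao = 0.9236

0.9236


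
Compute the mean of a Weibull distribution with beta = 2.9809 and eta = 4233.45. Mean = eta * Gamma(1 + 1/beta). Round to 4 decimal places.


beta = 2.9809, eta = 4233.45
1/beta = 0.3355
1 + 1/beta = 1.3355
Gamma(1.3355) = 0.8927
Mean = 4233.45 * 0.8927
Mean = 3779.3276

3779.3276


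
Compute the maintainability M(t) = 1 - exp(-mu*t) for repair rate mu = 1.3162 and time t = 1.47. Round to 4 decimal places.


mu = 1.3162, t = 1.47
mu * t = 1.3162 * 1.47 = 1.9348
exp(-1.9348) = 0.1445
M(t) = 1 - 0.1445
M(t) = 0.8555

0.8555


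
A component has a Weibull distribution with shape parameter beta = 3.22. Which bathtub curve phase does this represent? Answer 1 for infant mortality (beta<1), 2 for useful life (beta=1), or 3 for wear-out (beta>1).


beta = 3.22
Compare beta to 1:
beta < 1 => infant mortality (phase 1)
beta = 1 => useful life (phase 2)
beta > 1 => wear-out (phase 3)
Since beta = 3.22, this is wear-out (increasing failure rate)
Phase = 3

3


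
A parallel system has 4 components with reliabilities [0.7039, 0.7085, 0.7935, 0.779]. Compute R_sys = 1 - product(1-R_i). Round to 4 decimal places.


Components: [0.7039, 0.7085, 0.7935, 0.779]
(1 - 0.7039) = 0.2961, running product = 0.2961
(1 - 0.7085) = 0.2915, running product = 0.0863
(1 - 0.7935) = 0.2065, running product = 0.0178
(1 - 0.779) = 0.221, running product = 0.0039
Product of (1-R_i) = 0.0039
R_sys = 1 - 0.0039 = 0.9961

0.9961


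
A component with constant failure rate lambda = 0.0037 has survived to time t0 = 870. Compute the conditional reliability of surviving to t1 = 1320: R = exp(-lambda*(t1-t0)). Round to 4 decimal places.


lambda = 0.0037
t0 = 870, t1 = 1320
t1 - t0 = 450
lambda * (t1-t0) = 0.0037 * 450 = 1.665
R = exp(-1.665)
R = 0.1892

0.1892


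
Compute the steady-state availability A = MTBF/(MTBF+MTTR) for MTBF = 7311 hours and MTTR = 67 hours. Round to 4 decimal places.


MTBF = 7311
MTTR = 67
MTBF + MTTR = 7378
A = 7311 / 7378
A = 0.9909

0.9909


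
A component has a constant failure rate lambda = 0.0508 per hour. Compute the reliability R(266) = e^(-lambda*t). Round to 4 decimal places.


lambda = 0.0508
t = 266
lambda * t = 13.5128
R(t) = e^(-13.5128)
R(t) = 0.0

0.0


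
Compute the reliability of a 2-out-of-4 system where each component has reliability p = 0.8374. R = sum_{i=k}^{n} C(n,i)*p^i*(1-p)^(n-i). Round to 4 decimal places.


k = 2, n = 4, p = 0.8374
i=2: C(4,2)=6 * 0.8374^2 * 0.1626^2 = 0.1112
i=3: C(4,3)=4 * 0.8374^3 * 0.1626^1 = 0.3819
i=4: C(4,4)=1 * 0.8374^4 * 0.1626^0 = 0.4917
R = sum of terms = 0.9849

0.9849


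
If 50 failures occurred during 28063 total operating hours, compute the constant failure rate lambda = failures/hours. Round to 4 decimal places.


failures = 50
total_hours = 28063
lambda = 50 / 28063
lambda = 0.0018

0.0018


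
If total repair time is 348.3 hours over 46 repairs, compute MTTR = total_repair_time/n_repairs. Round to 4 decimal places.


total_repair_time = 348.3
n_repairs = 46
MTTR = 348.3 / 46
MTTR = 7.5717

7.5717


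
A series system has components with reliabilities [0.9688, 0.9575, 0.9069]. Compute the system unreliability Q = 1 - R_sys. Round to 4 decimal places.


Components: [0.9688, 0.9575, 0.9069]
After component 1: product = 0.9688
After component 2: product = 0.9276
After component 3: product = 0.8413
R_sys = 0.8413
Q = 1 - 0.8413 = 0.1587

0.1587


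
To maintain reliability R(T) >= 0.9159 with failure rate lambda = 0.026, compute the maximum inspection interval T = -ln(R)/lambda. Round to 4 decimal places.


R_target = 0.9159
lambda = 0.026
-ln(0.9159) = 0.0878
T = 0.0878 / 0.026
T = 3.3788

3.3788


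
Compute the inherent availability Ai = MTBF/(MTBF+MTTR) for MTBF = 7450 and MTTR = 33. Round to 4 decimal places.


MTBF = 7450
MTTR = 33
MTBF + MTTR = 7483
Ai = 7450 / 7483
Ai = 0.9956

0.9956


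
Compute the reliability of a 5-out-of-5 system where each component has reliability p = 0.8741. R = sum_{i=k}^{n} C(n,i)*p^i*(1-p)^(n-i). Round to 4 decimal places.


k = 5, n = 5, p = 0.8741
i=5: C(5,5)=1 * 0.8741^5 * 0.1259^0 = 0.5103
R = sum of terms = 0.5103

0.5103


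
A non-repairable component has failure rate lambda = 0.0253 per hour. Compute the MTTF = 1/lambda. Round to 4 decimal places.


lambda = 0.0253
MTTF = 1 / 0.0253
MTTF = 39.5257

39.5257


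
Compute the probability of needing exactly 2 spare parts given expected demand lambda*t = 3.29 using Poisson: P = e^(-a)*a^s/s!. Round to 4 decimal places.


a = 3.29, s = 2
e^(-a) = e^(-3.29) = 0.0373
a^s = 3.29^2 = 10.8241
s! = 2
P = 0.0373 * 10.8241 / 2
P = 0.2016

0.2016


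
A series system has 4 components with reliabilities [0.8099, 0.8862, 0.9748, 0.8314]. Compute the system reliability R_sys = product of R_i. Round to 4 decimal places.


Components: [0.8099, 0.8862, 0.9748, 0.8314]
After component 1 (R=0.8099): product = 0.8099
After component 2 (R=0.8862): product = 0.7177
After component 3 (R=0.9748): product = 0.6996
After component 4 (R=0.8314): product = 0.5817
R_sys = 0.5817

0.5817


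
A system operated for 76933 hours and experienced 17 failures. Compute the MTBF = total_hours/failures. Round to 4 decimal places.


total_hours = 76933
failures = 17
MTBF = 76933 / 17
MTBF = 4525.4706

4525.4706


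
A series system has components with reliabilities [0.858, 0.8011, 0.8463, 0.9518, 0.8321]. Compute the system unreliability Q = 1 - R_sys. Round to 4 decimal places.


Components: [0.858, 0.8011, 0.8463, 0.9518, 0.8321]
After component 1: product = 0.858
After component 2: product = 0.6873
After component 3: product = 0.5817
After component 4: product = 0.5537
After component 5: product = 0.4607
R_sys = 0.4607
Q = 1 - 0.4607 = 0.5393

0.5393


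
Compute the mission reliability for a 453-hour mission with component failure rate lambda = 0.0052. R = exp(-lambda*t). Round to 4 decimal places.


lambda = 0.0052
mission_time = 453
lambda * t = 0.0052 * 453 = 2.3556
R = exp(-2.3556)
R = 0.0948

0.0948


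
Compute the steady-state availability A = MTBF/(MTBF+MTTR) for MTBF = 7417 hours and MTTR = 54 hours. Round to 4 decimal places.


MTBF = 7417
MTTR = 54
MTBF + MTTR = 7471
A = 7417 / 7471
A = 0.9928

0.9928


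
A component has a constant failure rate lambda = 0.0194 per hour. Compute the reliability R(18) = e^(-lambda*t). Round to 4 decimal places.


lambda = 0.0194
t = 18
lambda * t = 0.3492
R(t) = e^(-0.3492)
R(t) = 0.7053

0.7053


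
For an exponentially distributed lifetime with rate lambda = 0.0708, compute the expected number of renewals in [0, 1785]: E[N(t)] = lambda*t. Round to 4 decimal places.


lambda = 0.0708
t = 1785
E[N(t)] = lambda * t
E[N(t)] = 0.0708 * 1785
E[N(t)] = 126.378

126.378


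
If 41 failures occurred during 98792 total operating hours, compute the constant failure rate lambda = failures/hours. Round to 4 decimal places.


failures = 41
total_hours = 98792
lambda = 41 / 98792
lambda = 0.0004

0.0004


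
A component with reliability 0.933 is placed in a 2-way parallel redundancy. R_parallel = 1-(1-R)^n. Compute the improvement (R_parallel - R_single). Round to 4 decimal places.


R_single = 0.933, n = 2
1 - R_single = 0.067
(1 - R_single)^n = 0.067^2 = 0.0045
R_parallel = 1 - 0.0045 = 0.9955
Improvement = 0.9955 - 0.933
Improvement = 0.0625

0.0625


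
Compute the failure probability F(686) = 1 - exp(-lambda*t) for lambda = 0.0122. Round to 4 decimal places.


lambda = 0.0122, t = 686
lambda * t = 8.3692
exp(-8.3692) = 0.0002
F(t) = 1 - 0.0002
F(t) = 0.9998

0.9998


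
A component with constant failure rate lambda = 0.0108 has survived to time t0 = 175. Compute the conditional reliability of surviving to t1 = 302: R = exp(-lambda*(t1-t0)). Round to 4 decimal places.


lambda = 0.0108
t0 = 175, t1 = 302
t1 - t0 = 127
lambda * (t1-t0) = 0.0108 * 127 = 1.3716
R = exp(-1.3716)
R = 0.2537

0.2537


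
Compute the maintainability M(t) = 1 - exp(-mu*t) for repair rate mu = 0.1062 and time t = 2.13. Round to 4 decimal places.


mu = 0.1062, t = 2.13
mu * t = 0.1062 * 2.13 = 0.2262
exp(-0.2262) = 0.7976
M(t) = 1 - 0.7976
M(t) = 0.2024

0.2024


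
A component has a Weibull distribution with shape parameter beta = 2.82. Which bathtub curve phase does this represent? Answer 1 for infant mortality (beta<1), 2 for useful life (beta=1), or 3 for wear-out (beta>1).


beta = 2.82
Compare beta to 1:
beta < 1 => infant mortality (phase 1)
beta = 1 => useful life (phase 2)
beta > 1 => wear-out (phase 3)
Since beta = 2.82, this is wear-out (increasing failure rate)
Phase = 3

3


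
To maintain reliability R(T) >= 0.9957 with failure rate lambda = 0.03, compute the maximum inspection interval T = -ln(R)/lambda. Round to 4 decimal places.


R_target = 0.9957
lambda = 0.03
-ln(0.9957) = 0.0043
T = 0.0043 / 0.03
T = 0.1436

0.1436


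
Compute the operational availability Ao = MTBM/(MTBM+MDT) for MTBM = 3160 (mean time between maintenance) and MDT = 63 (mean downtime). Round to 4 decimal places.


MTBM = 3160
MDT = 63
MTBM + MDT = 3223
Ao = 3160 / 3223
Ao = 0.9805

0.9805


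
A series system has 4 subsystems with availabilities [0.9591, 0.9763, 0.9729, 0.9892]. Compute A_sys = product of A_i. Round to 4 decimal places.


Subsystems: [0.9591, 0.9763, 0.9729, 0.9892]
After subsystem 1 (A=0.9591): product = 0.9591
After subsystem 2 (A=0.9763): product = 0.9364
After subsystem 3 (A=0.9729): product = 0.911
After subsystem 4 (A=0.9892): product = 0.9012
A_sys = 0.9012

0.9012


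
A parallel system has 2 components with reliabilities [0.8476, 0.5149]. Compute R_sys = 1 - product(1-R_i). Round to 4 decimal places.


Components: [0.8476, 0.5149]
(1 - 0.8476) = 0.1524, running product = 0.1524
(1 - 0.5149) = 0.4851, running product = 0.0739
Product of (1-R_i) = 0.0739
R_sys = 1 - 0.0739 = 0.9261

0.9261


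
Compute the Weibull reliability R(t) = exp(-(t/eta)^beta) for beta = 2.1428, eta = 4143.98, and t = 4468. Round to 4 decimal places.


beta = 2.1428, eta = 4143.98, t = 4468
t/eta = 4468 / 4143.98 = 1.0782
(t/eta)^beta = 1.0782^2.1428 = 1.1751
R(t) = exp(-1.1751)
R(t) = 0.3088

0.3088


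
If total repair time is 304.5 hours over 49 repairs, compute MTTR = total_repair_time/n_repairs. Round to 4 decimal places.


total_repair_time = 304.5
n_repairs = 49
MTTR = 304.5 / 49
MTTR = 6.2143

6.2143


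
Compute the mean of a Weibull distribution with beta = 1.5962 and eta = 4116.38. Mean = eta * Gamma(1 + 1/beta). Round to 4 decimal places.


beta = 1.5962, eta = 4116.38
1/beta = 0.6265
1 + 1/beta = 1.6265
Gamma(1.6265) = 0.8968
Mean = 4116.38 * 0.8968
Mean = 3691.4528

3691.4528


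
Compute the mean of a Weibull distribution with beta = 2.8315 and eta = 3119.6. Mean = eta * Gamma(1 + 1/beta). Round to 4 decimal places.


beta = 2.8315, eta = 3119.6
1/beta = 0.3532
1 + 1/beta = 1.3532
Gamma(1.3532) = 0.8908
Mean = 3119.6 * 0.8908
Mean = 2779.0473

2779.0473


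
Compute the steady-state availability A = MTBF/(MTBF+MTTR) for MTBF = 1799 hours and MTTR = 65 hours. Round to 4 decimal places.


MTBF = 1799
MTTR = 65
MTBF + MTTR = 1864
A = 1799 / 1864
A = 0.9651

0.9651


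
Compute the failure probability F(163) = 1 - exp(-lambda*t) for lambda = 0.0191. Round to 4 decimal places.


lambda = 0.0191, t = 163
lambda * t = 3.1133
exp(-3.1133) = 0.0445
F(t) = 1 - 0.0445
F(t) = 0.9555

0.9555


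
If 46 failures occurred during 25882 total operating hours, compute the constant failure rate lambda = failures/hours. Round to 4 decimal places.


failures = 46
total_hours = 25882
lambda = 46 / 25882
lambda = 0.0018

0.0018


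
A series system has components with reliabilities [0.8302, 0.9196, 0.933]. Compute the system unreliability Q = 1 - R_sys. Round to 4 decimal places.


Components: [0.8302, 0.9196, 0.933]
After component 1: product = 0.8302
After component 2: product = 0.7635
After component 3: product = 0.7123
R_sys = 0.7123
Q = 1 - 0.7123 = 0.2877

0.2877


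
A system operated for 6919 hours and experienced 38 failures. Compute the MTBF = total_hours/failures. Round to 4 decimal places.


total_hours = 6919
failures = 38
MTBF = 6919 / 38
MTBF = 182.0789

182.0789


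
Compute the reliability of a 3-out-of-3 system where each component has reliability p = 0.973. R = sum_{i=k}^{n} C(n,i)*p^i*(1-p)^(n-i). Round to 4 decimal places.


k = 3, n = 3, p = 0.973
i=3: C(3,3)=1 * 0.973^3 * 0.027^0 = 0.9212
R = sum of terms = 0.9212

0.9212


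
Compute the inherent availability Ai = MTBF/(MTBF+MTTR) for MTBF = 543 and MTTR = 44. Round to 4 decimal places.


MTBF = 543
MTTR = 44
MTBF + MTTR = 587
Ai = 543 / 587
Ai = 0.925

0.925


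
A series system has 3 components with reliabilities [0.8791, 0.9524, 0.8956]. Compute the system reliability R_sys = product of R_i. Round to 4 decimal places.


Components: [0.8791, 0.9524, 0.8956]
After component 1 (R=0.8791): product = 0.8791
After component 2 (R=0.9524): product = 0.8373
After component 3 (R=0.8956): product = 0.7498
R_sys = 0.7498

0.7498


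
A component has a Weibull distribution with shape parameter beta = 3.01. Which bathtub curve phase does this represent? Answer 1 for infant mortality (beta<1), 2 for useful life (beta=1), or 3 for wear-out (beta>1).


beta = 3.01
Compare beta to 1:
beta < 1 => infant mortality (phase 1)
beta = 1 => useful life (phase 2)
beta > 1 => wear-out (phase 3)
Since beta = 3.01, this is wear-out (increasing failure rate)
Phase = 3

3


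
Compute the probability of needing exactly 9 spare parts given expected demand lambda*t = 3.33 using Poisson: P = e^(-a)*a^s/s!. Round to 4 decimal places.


a = 3.33, s = 9
e^(-a) = e^(-3.33) = 0.0358
a^s = 3.33^9 = 50349.8408
s! = 362880
P = 0.0358 * 50349.8408 / 362880
P = 0.005

0.005


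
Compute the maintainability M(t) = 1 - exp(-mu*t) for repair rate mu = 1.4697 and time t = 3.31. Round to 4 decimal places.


mu = 1.4697, t = 3.31
mu * t = 1.4697 * 3.31 = 4.8647
exp(-4.8647) = 0.0077
M(t) = 1 - 0.0077
M(t) = 0.9923

0.9923


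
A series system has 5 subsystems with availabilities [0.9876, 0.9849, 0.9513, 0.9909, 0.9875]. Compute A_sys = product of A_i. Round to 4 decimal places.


Subsystems: [0.9876, 0.9849, 0.9513, 0.9909, 0.9875]
After subsystem 1 (A=0.9876): product = 0.9876
After subsystem 2 (A=0.9849): product = 0.9727
After subsystem 3 (A=0.9513): product = 0.9253
After subsystem 4 (A=0.9909): product = 0.9169
After subsystem 5 (A=0.9875): product = 0.9054
A_sys = 0.9054

0.9054


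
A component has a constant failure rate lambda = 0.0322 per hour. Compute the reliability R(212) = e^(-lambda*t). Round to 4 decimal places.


lambda = 0.0322
t = 212
lambda * t = 6.8264
R(t) = e^(-6.8264)
R(t) = 0.0011

0.0011


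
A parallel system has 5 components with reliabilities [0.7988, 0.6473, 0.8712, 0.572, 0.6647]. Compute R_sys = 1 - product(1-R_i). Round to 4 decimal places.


Components: [0.7988, 0.6473, 0.8712, 0.572, 0.6647]
(1 - 0.7988) = 0.2012, running product = 0.2012
(1 - 0.6473) = 0.3527, running product = 0.071
(1 - 0.8712) = 0.1288, running product = 0.0091
(1 - 0.572) = 0.428, running product = 0.0039
(1 - 0.6647) = 0.3353, running product = 0.0013
Product of (1-R_i) = 0.0013
R_sys = 1 - 0.0013 = 0.9987

0.9987


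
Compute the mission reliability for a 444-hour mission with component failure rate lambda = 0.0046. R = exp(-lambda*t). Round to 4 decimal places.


lambda = 0.0046
mission_time = 444
lambda * t = 0.0046 * 444 = 2.0424
R = exp(-2.0424)
R = 0.1297

0.1297


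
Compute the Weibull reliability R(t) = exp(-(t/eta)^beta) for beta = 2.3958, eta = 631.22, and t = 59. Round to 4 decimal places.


beta = 2.3958, eta = 631.22, t = 59
t/eta = 59 / 631.22 = 0.0935
(t/eta)^beta = 0.0935^2.3958 = 0.0034
R(t) = exp(-0.0034)
R(t) = 0.9966

0.9966


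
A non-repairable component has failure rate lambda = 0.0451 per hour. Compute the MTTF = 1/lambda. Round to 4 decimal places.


lambda = 0.0451
MTTF = 1 / 0.0451
MTTF = 22.1729

22.1729


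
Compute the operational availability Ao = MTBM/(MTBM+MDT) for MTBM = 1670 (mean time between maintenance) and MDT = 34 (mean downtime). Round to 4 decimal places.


MTBM = 1670
MDT = 34
MTBM + MDT = 1704
Ao = 1670 / 1704
Ao = 0.98

0.98


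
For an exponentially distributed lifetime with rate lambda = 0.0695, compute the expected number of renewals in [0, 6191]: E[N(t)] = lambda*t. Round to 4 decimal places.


lambda = 0.0695
t = 6191
E[N(t)] = lambda * t
E[N(t)] = 0.0695 * 6191
E[N(t)] = 430.2745

430.2745


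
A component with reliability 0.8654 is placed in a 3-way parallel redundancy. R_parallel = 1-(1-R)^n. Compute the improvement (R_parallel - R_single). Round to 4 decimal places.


R_single = 0.8654, n = 3
1 - R_single = 0.1346
(1 - R_single)^n = 0.1346^3 = 0.0024
R_parallel = 1 - 0.0024 = 0.9976
Improvement = 0.9976 - 0.8654
Improvement = 0.1322

0.1322


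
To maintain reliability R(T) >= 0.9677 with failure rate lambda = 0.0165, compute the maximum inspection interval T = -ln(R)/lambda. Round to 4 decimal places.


R_target = 0.9677
lambda = 0.0165
-ln(0.9677) = 0.0328
T = 0.0328 / 0.0165
T = 1.9899

1.9899


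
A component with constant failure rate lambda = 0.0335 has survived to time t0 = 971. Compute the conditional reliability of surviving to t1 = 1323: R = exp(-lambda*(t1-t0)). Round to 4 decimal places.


lambda = 0.0335
t0 = 971, t1 = 1323
t1 - t0 = 352
lambda * (t1-t0) = 0.0335 * 352 = 11.792
R = exp(-11.792)
R = 0.0

0.0


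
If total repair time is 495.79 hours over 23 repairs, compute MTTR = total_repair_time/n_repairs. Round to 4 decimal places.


total_repair_time = 495.79
n_repairs = 23
MTTR = 495.79 / 23
MTTR = 21.5561

21.5561


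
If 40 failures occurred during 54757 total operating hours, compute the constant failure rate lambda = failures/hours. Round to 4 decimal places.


failures = 40
total_hours = 54757
lambda = 40 / 54757
lambda = 0.0007

0.0007


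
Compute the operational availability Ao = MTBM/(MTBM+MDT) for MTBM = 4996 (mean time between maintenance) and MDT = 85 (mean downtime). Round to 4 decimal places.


MTBM = 4996
MDT = 85
MTBM + MDT = 5081
Ao = 4996 / 5081
Ao = 0.9833

0.9833


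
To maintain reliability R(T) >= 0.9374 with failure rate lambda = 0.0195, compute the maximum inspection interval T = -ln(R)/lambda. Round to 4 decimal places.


R_target = 0.9374
lambda = 0.0195
-ln(0.9374) = 0.0646
T = 0.0646 / 0.0195
T = 3.3151

3.3151


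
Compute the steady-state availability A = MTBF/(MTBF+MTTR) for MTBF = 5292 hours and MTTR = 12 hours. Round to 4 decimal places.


MTBF = 5292
MTTR = 12
MTBF + MTTR = 5304
A = 5292 / 5304
A = 0.9977

0.9977


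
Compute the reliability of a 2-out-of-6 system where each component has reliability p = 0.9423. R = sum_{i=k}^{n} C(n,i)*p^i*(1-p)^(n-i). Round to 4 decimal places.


k = 2, n = 6, p = 0.9423
i=2: C(6,2)=15 * 0.9423^2 * 0.0577^4 = 0.0001
i=3: C(6,3)=20 * 0.9423^3 * 0.0577^3 = 0.0032
i=4: C(6,4)=15 * 0.9423^4 * 0.0577^2 = 0.0394
i=5: C(6,5)=6 * 0.9423^5 * 0.0577^1 = 0.2572
i=6: C(6,6)=1 * 0.9423^6 * 0.0577^0 = 0.7001
R = sum of terms = 1.0

1.0


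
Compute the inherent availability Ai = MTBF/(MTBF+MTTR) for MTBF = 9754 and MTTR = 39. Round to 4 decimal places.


MTBF = 9754
MTTR = 39
MTBF + MTTR = 9793
Ai = 9754 / 9793
Ai = 0.996

0.996


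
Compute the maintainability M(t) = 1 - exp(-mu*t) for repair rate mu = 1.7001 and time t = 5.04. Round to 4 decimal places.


mu = 1.7001, t = 5.04
mu * t = 1.7001 * 5.04 = 8.5685
exp(-8.5685) = 0.0002
M(t) = 1 - 0.0002
M(t) = 0.9998

0.9998


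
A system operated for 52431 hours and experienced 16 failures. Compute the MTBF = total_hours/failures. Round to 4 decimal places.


total_hours = 52431
failures = 16
MTBF = 52431 / 16
MTBF = 3276.9375

3276.9375


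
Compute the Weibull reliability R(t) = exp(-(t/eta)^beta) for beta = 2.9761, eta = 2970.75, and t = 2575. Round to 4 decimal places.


beta = 2.9761, eta = 2970.75, t = 2575
t/eta = 2575 / 2970.75 = 0.8668
(t/eta)^beta = 0.8668^2.9761 = 0.6535
R(t) = exp(-0.6535)
R(t) = 0.5202

0.5202


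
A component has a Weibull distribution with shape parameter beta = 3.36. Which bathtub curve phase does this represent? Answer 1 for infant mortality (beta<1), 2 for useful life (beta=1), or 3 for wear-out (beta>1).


beta = 3.36
Compare beta to 1:
beta < 1 => infant mortality (phase 1)
beta = 1 => useful life (phase 2)
beta > 1 => wear-out (phase 3)
Since beta = 3.36, this is wear-out (increasing failure rate)
Phase = 3

3


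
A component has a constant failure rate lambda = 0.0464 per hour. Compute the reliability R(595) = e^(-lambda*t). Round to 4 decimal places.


lambda = 0.0464
t = 595
lambda * t = 27.608
R(t) = e^(-27.608)
R(t) = 0.0

0.0


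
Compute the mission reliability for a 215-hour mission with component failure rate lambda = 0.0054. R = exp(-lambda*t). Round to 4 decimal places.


lambda = 0.0054
mission_time = 215
lambda * t = 0.0054 * 215 = 1.161
R = exp(-1.161)
R = 0.3132

0.3132


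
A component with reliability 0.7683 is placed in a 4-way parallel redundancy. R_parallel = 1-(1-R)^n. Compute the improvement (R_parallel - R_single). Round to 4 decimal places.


R_single = 0.7683, n = 4
1 - R_single = 0.2317
(1 - R_single)^n = 0.2317^4 = 0.0029
R_parallel = 1 - 0.0029 = 0.9971
Improvement = 0.9971 - 0.7683
Improvement = 0.2288

0.2288


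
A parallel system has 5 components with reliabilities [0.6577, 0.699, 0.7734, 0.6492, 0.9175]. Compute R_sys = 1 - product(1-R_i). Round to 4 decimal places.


Components: [0.6577, 0.699, 0.7734, 0.6492, 0.9175]
(1 - 0.6577) = 0.3423, running product = 0.3423
(1 - 0.699) = 0.301, running product = 0.103
(1 - 0.7734) = 0.2266, running product = 0.0233
(1 - 0.6492) = 0.3508, running product = 0.0082
(1 - 0.9175) = 0.0825, running product = 0.0007
Product of (1-R_i) = 0.0007
R_sys = 1 - 0.0007 = 0.9993

0.9993


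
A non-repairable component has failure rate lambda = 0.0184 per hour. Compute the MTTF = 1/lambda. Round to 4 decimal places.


lambda = 0.0184
MTTF = 1 / 0.0184
MTTF = 54.3478

54.3478


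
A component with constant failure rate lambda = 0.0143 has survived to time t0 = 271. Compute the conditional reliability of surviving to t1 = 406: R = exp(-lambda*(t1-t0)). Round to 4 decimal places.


lambda = 0.0143
t0 = 271, t1 = 406
t1 - t0 = 135
lambda * (t1-t0) = 0.0143 * 135 = 1.9305
R = exp(-1.9305)
R = 0.1451

0.1451


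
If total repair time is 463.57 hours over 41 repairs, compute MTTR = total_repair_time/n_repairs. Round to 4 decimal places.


total_repair_time = 463.57
n_repairs = 41
MTTR = 463.57 / 41
MTTR = 11.3066

11.3066


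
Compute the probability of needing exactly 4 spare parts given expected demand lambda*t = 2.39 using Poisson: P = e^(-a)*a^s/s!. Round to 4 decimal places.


a = 2.39, s = 4
e^(-a) = e^(-2.39) = 0.0916
a^s = 2.39^4 = 32.6281
s! = 24
P = 0.0916 * 32.6281 / 24
P = 0.1246

0.1246


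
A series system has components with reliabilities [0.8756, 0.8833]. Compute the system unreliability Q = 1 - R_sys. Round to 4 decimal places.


Components: [0.8756, 0.8833]
After component 1: product = 0.8756
After component 2: product = 0.7734
R_sys = 0.7734
Q = 1 - 0.7734 = 0.2266

0.2266


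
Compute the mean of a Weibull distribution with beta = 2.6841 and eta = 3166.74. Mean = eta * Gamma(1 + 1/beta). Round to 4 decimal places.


beta = 2.6841, eta = 3166.74
1/beta = 0.3726
1 + 1/beta = 1.3726
Gamma(1.3726) = 0.8891
Mean = 3166.74 * 0.8891
Mean = 2815.5658

2815.5658


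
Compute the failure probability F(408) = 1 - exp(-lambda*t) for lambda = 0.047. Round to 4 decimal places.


lambda = 0.047, t = 408
lambda * t = 19.176
exp(-19.176) = 0.0
F(t) = 1 - 0.0
F(t) = 1.0

1.0


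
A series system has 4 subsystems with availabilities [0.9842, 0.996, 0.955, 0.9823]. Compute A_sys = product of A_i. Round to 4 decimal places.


Subsystems: [0.9842, 0.996, 0.955, 0.9823]
After subsystem 1 (A=0.9842): product = 0.9842
After subsystem 2 (A=0.996): product = 0.9803
After subsystem 3 (A=0.955): product = 0.9362
After subsystem 4 (A=0.9823): product = 0.9196
A_sys = 0.9196

0.9196


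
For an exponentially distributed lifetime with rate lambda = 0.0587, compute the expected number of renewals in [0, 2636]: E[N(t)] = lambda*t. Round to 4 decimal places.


lambda = 0.0587
t = 2636
E[N(t)] = lambda * t
E[N(t)] = 0.0587 * 2636
E[N(t)] = 154.7332

154.7332


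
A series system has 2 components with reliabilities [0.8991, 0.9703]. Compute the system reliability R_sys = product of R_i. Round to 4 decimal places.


Components: [0.8991, 0.9703]
After component 1 (R=0.8991): product = 0.8991
After component 2 (R=0.9703): product = 0.8724
R_sys = 0.8724

0.8724


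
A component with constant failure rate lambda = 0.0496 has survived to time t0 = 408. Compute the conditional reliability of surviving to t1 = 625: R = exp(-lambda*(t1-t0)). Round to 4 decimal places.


lambda = 0.0496
t0 = 408, t1 = 625
t1 - t0 = 217
lambda * (t1-t0) = 0.0496 * 217 = 10.7632
R = exp(-10.7632)
R = 0.0

0.0


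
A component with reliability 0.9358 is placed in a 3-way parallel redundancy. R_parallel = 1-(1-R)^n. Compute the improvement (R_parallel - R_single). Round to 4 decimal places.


R_single = 0.9358, n = 3
1 - R_single = 0.0642
(1 - R_single)^n = 0.0642^3 = 0.0003
R_parallel = 1 - 0.0003 = 0.9997
Improvement = 0.9997 - 0.9358
Improvement = 0.0639

0.0639


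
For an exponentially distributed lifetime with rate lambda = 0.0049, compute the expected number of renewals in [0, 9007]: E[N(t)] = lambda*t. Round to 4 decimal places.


lambda = 0.0049
t = 9007
E[N(t)] = lambda * t
E[N(t)] = 0.0049 * 9007
E[N(t)] = 44.1343

44.1343


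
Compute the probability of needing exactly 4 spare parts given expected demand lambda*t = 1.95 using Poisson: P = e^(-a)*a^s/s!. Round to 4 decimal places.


a = 1.95, s = 4
e^(-a) = e^(-1.95) = 0.1423
a^s = 1.95^4 = 14.459
s! = 24
P = 0.1423 * 14.459 / 24
P = 0.0857

0.0857


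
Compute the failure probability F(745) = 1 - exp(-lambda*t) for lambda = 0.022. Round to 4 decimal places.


lambda = 0.022, t = 745
lambda * t = 16.39
exp(-16.39) = 0.0
F(t) = 1 - 0.0
F(t) = 1.0

1.0


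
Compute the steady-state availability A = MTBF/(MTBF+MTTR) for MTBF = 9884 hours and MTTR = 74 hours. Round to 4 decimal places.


MTBF = 9884
MTTR = 74
MTBF + MTTR = 9958
A = 9884 / 9958
A = 0.9926

0.9926


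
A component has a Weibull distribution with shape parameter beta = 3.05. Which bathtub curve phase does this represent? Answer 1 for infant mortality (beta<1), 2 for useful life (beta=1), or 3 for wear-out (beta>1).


beta = 3.05
Compare beta to 1:
beta < 1 => infant mortality (phase 1)
beta = 1 => useful life (phase 2)
beta > 1 => wear-out (phase 3)
Since beta = 3.05, this is wear-out (increasing failure rate)
Phase = 3

3


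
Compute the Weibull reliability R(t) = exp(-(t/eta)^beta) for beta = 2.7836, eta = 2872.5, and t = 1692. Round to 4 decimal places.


beta = 2.7836, eta = 2872.5, t = 1692
t/eta = 1692 / 2872.5 = 0.589
(t/eta)^beta = 0.589^2.7836 = 0.2292
R(t) = exp(-0.2292)
R(t) = 0.7952

0.7952


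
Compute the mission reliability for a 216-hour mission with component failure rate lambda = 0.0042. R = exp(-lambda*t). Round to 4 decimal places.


lambda = 0.0042
mission_time = 216
lambda * t = 0.0042 * 216 = 0.9072
R = exp(-0.9072)
R = 0.4037

0.4037


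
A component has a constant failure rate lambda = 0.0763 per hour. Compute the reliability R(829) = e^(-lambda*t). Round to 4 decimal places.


lambda = 0.0763
t = 829
lambda * t = 63.2527
R(t) = e^(-63.2527)
R(t) = 0.0

0.0


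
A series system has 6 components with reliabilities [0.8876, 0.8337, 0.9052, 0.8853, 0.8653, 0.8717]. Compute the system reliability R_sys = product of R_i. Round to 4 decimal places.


Components: [0.8876, 0.8337, 0.9052, 0.8853, 0.8653, 0.8717]
After component 1 (R=0.8876): product = 0.8876
After component 2 (R=0.8337): product = 0.74
After component 3 (R=0.9052): product = 0.6698
After component 4 (R=0.8853): product = 0.593
After component 5 (R=0.8653): product = 0.5131
After component 6 (R=0.8717): product = 0.4473
R_sys = 0.4473

0.4473


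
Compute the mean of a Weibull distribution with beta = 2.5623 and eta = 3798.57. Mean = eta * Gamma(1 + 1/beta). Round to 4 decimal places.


beta = 2.5623, eta = 3798.57
1/beta = 0.3903
1 + 1/beta = 1.3903
Gamma(1.3903) = 0.8878
Mean = 3798.57 * 0.8878
Mean = 3372.5105

3372.5105


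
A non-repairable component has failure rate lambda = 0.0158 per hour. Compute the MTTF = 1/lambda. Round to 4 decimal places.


lambda = 0.0158
MTTF = 1 / 0.0158
MTTF = 63.2911

63.2911


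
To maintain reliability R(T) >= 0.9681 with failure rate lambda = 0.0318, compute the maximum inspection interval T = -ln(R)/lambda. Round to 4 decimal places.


R_target = 0.9681
lambda = 0.0318
-ln(0.9681) = 0.0324
T = 0.0324 / 0.0318
T = 1.0195

1.0195


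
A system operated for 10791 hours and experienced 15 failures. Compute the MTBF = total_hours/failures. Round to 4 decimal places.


total_hours = 10791
failures = 15
MTBF = 10791 / 15
MTBF = 719.4

719.4


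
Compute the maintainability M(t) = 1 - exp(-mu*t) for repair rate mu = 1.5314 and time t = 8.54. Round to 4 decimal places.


mu = 1.5314, t = 8.54
mu * t = 1.5314 * 8.54 = 13.0782
exp(-13.0782) = 0.0
M(t) = 1 - 0.0
M(t) = 1.0

1.0


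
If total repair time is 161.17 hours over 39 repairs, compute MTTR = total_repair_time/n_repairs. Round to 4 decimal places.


total_repair_time = 161.17
n_repairs = 39
MTTR = 161.17 / 39
MTTR = 4.1326

4.1326
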